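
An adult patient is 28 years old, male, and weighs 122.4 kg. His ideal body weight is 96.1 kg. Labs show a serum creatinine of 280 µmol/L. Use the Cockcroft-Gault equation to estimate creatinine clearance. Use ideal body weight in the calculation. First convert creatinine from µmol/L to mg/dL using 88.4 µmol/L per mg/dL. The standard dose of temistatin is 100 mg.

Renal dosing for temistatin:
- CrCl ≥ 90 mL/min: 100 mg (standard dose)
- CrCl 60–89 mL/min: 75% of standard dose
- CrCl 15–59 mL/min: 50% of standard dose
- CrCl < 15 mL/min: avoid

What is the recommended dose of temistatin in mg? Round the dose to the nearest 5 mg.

SCr = 280 / 88.4 = 3.167 mg/dL
CrCl = (140 − 28) × 96.1 / (72 × 3.167) = 10763.2 / 228.02 ≈ 47.2 mL/min
CrCl ≈ 47 mL/min → bracket 15–59 mL/min.
50% of 100 mg = 50 mg

50 mg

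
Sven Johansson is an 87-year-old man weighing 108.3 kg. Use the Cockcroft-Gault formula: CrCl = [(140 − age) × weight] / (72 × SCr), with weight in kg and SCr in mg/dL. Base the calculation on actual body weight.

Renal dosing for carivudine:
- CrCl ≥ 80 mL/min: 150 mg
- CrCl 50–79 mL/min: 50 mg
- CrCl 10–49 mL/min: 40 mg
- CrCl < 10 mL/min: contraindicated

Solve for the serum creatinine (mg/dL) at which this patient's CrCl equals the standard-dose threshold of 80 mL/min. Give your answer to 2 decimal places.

Standard dose requires CrCl ≥ 80 mL/min.
Set (140 − 87) × 108.3 / (72 × SCr) = 80
SCr = (140 − 87) × 108.3 / (72 × 80) = 0.997 mg/dL

1.00 mg/dL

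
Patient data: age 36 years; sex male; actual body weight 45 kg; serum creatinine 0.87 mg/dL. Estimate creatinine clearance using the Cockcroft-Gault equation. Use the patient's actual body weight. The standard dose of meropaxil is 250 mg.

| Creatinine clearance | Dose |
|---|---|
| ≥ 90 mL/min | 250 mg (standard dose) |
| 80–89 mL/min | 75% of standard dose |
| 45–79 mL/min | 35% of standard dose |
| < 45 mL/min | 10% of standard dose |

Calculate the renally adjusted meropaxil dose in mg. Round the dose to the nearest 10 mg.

CrCl = (140 − 36) × 45 / (72 × 0.87) = 4680.0 / 62.64 ≈ 74.7 mL/min
CrCl ≈ 75 mL/min → bracket 45–79 mL/min.
35% of 250 mg = 87.5 mg → 90 mg

90 mg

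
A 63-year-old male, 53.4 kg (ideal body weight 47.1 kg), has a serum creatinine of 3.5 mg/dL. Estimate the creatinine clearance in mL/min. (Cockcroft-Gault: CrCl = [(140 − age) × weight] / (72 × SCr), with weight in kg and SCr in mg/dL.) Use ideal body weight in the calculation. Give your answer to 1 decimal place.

14.4 mL/min

CrCl = (140 − 63) × 47.1 / (72 × 3.5) = 3626.7 / 252.00 ≈ 14.4 mL/min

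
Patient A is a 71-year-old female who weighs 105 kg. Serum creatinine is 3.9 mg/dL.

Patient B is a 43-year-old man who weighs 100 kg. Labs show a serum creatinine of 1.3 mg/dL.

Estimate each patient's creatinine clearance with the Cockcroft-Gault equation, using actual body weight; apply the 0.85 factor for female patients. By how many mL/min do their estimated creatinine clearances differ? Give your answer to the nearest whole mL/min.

82 mL/min

Patient A: CrCl = (140 − 71) × 105 / (72 × 3.9) × 0.85 = 7245.0 / 280.80 × 0.85 ≈ 21.9 mL/min
Patient B: CrCl = (140 − 43) × 100 / (72 × 1.3) = 9700.0 / 93.60 ≈ 103.6 mL/min
|21.9 − 103.6| = 81.7 mL/min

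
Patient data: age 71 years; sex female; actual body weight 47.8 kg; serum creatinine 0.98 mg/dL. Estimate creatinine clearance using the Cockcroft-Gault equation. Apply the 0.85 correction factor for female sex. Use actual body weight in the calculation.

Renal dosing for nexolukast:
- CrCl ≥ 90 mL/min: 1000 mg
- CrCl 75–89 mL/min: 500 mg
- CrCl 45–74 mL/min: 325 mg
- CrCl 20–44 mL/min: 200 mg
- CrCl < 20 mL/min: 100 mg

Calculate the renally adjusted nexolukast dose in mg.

CrCl = (140 − 71) × 47.8 / (72 × 0.98) × 0.85 = 3298.2 / 70.56 × 0.85 ≈ 39.7 mL/min
CrCl ≈ 40 mL/min → bracket 20–44 mL/min.
Dose for this bracket: 200 mg.

200 mg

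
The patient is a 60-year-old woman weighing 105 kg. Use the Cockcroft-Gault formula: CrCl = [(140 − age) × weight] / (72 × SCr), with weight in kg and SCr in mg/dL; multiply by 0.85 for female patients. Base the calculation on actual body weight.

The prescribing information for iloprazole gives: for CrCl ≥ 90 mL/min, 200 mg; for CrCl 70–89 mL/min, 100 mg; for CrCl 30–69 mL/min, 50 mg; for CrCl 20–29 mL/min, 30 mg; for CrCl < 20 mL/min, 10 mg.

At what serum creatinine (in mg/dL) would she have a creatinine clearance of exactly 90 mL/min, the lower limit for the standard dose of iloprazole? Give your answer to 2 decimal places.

Standard dose requires CrCl ≥ 90 mL/min.
Set (140 − 60) × 105 × 0.85 / (72 × SCr) = 90
SCr = (140 − 60) × 105 × 0.85 / (72 × 90) = 1.102 mg/dL

1.10 mg/dL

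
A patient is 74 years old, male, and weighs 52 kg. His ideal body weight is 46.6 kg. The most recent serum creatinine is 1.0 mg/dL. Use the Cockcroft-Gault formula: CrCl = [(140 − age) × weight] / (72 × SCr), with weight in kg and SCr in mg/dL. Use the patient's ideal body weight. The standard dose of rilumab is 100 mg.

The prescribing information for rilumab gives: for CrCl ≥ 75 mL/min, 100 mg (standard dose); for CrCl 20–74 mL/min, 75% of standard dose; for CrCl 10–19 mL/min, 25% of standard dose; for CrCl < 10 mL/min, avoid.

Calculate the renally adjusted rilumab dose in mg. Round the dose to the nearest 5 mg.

CrCl = (140 − 74) × 46.6 / (72 × 1) = 3075.6 / 72.00 ≈ 42.7 mL/min
CrCl ≈ 43 mL/min → bracket 20–74 mL/min.
75% of 100 mg = 75 mg

75 mg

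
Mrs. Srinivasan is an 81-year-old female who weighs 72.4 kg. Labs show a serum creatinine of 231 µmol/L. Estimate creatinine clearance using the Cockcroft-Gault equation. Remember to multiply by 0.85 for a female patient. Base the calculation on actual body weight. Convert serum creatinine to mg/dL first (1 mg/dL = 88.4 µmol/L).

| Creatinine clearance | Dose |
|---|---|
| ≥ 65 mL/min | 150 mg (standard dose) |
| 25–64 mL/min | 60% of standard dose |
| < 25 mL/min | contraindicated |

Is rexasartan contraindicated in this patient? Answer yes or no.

yes

SCr = 231 / 88.4 = 2.613 mg/dL
CrCl = (140 − 81) × 72.4 / (72 × 2.613) × 0.85 = 4271.6 / 188.14 × 0.85 ≈ 19.3 mL/min
CrCl ≈ 19 mL/min, which is < 25 mL/min.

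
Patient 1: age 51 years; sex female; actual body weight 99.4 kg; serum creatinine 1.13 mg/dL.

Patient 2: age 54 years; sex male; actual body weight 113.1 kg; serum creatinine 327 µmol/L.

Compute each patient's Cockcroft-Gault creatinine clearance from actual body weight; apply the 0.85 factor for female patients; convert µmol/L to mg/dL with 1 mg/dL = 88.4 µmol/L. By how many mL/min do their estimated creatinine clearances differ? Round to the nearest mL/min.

56 mL/min

Patient 1: CrCl = (140 − 51) × 99.4 / (72 × 1.13) × 0.85 = 8846.6 / 81.36 × 0.85 ≈ 92.4 mL/min
Patient 2: SCr = 327 / 88.4 = 3.699 mg/dL
Patient 2: CrCl = (140 − 54) × 113.1 / (72 × 3.699) = 9726.6 / 266.33 ≈ 36.5 mL/min
|92.4 − 36.5| = 55.9 mL/min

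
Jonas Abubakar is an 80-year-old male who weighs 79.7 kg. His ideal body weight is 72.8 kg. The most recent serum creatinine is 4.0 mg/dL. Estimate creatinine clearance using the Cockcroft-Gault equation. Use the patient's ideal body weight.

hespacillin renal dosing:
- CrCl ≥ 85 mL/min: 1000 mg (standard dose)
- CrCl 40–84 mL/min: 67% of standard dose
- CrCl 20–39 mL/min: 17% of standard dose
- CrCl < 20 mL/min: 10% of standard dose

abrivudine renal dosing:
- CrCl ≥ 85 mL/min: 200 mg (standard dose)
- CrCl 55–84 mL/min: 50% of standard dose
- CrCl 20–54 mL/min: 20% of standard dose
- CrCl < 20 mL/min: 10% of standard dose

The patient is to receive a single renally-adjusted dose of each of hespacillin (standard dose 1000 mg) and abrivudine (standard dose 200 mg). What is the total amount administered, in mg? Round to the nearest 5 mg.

CrCl = (140 − 80) × 72.8 / (72 × 4) = 4368.0 / 288.00 ≈ 15.2 mL/min
CrCl ≈ 15 mL/min.
hespacillin: < 20 mL/min → 10% of 1000 mg = 100 mg.
abrivudine: < 20 mL/min → 10% of 200 mg = 20 mg.
Total = 100 + 20 = 120 mg.

120 mg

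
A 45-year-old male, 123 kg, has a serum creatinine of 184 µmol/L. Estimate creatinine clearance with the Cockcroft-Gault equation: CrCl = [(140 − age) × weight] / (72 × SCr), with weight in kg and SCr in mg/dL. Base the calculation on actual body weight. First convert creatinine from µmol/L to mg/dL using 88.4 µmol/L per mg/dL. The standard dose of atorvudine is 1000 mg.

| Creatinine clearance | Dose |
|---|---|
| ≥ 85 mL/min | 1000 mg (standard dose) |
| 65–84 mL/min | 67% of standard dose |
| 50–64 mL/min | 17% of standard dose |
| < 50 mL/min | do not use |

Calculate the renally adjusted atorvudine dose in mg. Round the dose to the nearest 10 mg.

SCr = 184 / 88.4 = 2.081 mg/dL
CrCl = (140 − 45) × 123 / (72 × 2.081) = 11685.0 / 149.83 ≈ 78.0 mL/min
CrCl ≈ 78 mL/min → bracket 65–84 mL/min.
67% of 1000 mg = 670 mg

670 mg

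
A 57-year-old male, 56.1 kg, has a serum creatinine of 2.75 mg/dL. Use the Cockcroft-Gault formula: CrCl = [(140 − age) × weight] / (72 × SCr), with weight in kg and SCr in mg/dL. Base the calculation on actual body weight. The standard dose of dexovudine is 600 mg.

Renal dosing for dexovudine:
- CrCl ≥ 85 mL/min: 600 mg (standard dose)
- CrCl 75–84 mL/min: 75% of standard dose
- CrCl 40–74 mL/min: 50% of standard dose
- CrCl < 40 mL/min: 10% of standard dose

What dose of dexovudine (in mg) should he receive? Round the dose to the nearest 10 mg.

60 mg

CrCl = (140 − 57) × 56.1 / (72 × 2.75) = 4656.3 / 198.00 ≈ 23.5 mL/min
CrCl ≈ 24 mL/min → bracket < 40 mL/min.
10% of 600 mg = 60 mg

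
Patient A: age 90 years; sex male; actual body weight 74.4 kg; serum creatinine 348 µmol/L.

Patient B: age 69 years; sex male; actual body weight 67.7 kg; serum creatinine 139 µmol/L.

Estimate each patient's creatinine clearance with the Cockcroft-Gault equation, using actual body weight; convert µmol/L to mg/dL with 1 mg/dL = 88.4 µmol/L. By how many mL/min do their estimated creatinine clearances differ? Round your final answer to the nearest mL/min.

29 mL/min

Patient A: SCr = 348 / 88.4 = 3.937 mg/dL
Patient A: CrCl = (140 − 90) × 74.4 / (72 × 3.937) = 3720.0 / 283.46 ≈ 13.1 mL/min
Patient B: SCr = 139 / 88.4 = 1.572 mg/dL
Patient B: CrCl = (140 − 69) × 67.7 / (72 × 1.572) = 4806.7 / 113.18 ≈ 42.5 mL/min
|13.1 − 42.5| = 29.4 mL/min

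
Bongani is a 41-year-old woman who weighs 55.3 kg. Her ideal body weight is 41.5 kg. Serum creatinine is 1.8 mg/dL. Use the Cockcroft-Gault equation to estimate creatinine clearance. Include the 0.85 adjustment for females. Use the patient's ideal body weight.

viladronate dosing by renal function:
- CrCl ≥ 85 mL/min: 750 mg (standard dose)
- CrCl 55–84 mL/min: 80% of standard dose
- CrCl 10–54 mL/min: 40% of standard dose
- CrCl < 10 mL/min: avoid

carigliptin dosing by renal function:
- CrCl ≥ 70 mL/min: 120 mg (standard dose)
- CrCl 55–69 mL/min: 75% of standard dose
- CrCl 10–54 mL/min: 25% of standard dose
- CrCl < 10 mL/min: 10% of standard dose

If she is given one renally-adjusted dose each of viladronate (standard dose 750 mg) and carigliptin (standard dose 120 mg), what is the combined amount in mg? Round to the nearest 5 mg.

CrCl = (140 − 41) × 41.5 / (72 × 1.8) × 0.85 = 4108.5 / 129.60 × 0.85 ≈ 26.9 mL/min
CrCl ≈ 27 mL/min.
viladronate: 10–54 mL/min → 40% of 750 mg = 300 mg.
carigliptin: 10–54 mL/min → 25% of 120 mg = 30 mg.
Total = 300 + 30 = 330 mg.

330 mg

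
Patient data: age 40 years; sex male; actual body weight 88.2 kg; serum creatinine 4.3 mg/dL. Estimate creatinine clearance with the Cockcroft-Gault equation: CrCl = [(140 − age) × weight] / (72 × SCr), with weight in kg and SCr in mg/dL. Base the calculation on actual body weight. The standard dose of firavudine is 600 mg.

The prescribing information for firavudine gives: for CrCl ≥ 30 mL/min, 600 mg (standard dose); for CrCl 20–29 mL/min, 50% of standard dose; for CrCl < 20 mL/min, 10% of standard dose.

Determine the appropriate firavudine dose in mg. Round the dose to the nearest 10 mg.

300 mg

CrCl = (140 − 40) × 88.2 / (72 × 4.3) = 8820.0 / 309.60 ≈ 28.5 mL/min
CrCl ≈ 28 mL/min → bracket 20–29 mL/min.
50% of 600 mg = 300 mg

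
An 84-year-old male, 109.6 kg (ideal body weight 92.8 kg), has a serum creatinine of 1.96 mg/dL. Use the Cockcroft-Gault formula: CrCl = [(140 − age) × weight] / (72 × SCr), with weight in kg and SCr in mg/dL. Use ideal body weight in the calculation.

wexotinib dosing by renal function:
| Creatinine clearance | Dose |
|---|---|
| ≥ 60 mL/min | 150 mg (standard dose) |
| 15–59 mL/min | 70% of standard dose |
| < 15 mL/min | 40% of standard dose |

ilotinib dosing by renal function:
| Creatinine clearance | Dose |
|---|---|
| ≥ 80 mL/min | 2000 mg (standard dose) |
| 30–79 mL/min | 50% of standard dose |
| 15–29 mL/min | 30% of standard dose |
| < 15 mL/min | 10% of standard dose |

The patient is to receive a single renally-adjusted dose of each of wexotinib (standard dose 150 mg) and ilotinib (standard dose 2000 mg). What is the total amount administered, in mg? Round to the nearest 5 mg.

1105 mg

CrCl = (140 − 84) × 92.8 / (72 × 1.96) = 5196.8 / 141.12 ≈ 36.8 mL/min
CrCl ≈ 37 mL/min.
wexotinib: 15–59 mL/min → 70% of 150 mg = 105 mg.
ilotinib: 30–79 mL/min → 50% of 2000 mg = 1000 mg.
Total = 105 + 1000 = 1105 mg.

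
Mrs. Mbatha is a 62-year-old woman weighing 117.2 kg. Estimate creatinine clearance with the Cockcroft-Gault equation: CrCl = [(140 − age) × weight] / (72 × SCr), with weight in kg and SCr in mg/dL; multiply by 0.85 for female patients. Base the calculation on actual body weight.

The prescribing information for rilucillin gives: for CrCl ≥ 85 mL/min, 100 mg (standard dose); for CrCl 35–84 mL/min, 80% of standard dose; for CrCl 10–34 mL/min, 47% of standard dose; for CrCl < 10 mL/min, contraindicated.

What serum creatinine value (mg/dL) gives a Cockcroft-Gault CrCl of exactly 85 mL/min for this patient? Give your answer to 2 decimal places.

Standard dose requires CrCl ≥ 85 mL/min.
Set (140 − 62) × 117.2 × 0.85 / (72 × SCr) = 85
SCr = (140 − 62) × 117.2 × 0.85 / (72 × 85) = 1.270 mg/dL

1.27 mg/dL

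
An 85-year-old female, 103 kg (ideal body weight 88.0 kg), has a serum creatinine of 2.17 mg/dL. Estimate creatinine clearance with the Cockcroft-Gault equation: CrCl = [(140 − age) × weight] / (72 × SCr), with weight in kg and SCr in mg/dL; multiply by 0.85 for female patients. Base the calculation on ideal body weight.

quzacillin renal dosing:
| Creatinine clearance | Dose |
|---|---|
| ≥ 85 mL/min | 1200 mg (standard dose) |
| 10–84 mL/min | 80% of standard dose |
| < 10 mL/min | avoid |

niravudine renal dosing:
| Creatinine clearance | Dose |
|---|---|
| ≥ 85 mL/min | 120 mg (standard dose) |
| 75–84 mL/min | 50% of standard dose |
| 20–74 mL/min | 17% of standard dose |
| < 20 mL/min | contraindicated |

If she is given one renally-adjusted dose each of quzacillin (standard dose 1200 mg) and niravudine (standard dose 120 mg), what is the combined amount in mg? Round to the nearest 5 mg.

CrCl = (140 − 85) × 88 / (72 × 2.17) × 0.85 = 4840.0 / 156.24 × 0.85 ≈ 26.3 mL/min
CrCl ≈ 26 mL/min.
quzacillin: 10–84 mL/min → 80% of 1200 mg = 960 mg.
niravudine: 20–74 mL/min → 17% of 120 mg = 20.4 mg.
Total = 960 + 20.4 = 980.4 mg.

980 mg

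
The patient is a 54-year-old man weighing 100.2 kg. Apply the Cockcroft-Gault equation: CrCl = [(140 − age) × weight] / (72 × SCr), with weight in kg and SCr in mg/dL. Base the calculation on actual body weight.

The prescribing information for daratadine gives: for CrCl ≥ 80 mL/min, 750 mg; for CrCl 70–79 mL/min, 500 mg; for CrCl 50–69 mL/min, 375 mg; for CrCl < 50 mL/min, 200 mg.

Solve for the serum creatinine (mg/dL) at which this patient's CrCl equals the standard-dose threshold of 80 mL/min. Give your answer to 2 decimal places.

Standard dose requires CrCl ≥ 80 mL/min.
Set (140 − 54) × 100.2 / (72 × SCr) = 80
SCr = (140 − 54) × 100.2 / (72 × 80) = 1.496 mg/dL

1.50 mg/dL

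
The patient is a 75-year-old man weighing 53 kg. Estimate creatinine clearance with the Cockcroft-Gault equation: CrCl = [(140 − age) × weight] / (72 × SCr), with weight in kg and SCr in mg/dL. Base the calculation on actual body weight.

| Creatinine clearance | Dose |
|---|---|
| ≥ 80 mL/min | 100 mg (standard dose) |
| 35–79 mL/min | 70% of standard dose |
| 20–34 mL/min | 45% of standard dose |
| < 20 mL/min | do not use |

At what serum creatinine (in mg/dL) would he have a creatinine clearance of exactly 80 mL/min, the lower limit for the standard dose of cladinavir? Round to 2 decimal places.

Standard dose requires CrCl ≥ 80 mL/min.
Set (140 − 75) × 53 / (72 × SCr) = 80
SCr = (140 − 75) × 53 / (72 × 80) = 0.598 mg/dL

0.60 mg/dL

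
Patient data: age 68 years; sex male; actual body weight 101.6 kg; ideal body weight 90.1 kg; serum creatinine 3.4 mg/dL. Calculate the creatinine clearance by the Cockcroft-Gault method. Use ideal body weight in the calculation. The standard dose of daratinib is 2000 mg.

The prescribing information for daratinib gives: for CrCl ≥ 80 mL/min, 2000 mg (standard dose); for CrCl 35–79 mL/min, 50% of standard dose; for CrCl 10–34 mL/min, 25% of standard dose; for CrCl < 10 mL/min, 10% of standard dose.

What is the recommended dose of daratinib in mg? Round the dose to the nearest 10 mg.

CrCl = (140 − 68) × 90.1 / (72 × 3.4) = 6487.2 / 244.80 ≈ 26.5 mL/min
CrCl ≈ 26 mL/min → bracket 10–34 mL/min.
25% of 2000 mg = 500 mg

500 mg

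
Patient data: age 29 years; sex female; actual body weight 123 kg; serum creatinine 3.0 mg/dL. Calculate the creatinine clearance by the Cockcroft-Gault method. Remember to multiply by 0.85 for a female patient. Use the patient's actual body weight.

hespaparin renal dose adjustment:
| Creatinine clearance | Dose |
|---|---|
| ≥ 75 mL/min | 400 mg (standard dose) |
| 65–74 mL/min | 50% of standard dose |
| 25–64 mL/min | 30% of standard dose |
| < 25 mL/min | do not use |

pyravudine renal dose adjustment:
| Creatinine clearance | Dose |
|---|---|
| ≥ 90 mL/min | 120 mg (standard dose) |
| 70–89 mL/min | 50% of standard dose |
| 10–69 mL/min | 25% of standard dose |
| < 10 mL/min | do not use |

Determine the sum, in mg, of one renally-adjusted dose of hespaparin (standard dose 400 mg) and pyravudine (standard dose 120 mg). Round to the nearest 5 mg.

150 mg

CrCl = (140 − 29) × 123 / (72 × 3) × 0.85 = 13653.0 / 216.00 × 0.85 ≈ 53.7 mL/min
CrCl ≈ 54 mL/min.
hespaparin: 25–64 mL/min → 30% of 400 mg = 120 mg.
pyravudine: 10–69 mL/min → 25% of 120 mg = 30 mg.
Total = 120 + 30 = 150 mg.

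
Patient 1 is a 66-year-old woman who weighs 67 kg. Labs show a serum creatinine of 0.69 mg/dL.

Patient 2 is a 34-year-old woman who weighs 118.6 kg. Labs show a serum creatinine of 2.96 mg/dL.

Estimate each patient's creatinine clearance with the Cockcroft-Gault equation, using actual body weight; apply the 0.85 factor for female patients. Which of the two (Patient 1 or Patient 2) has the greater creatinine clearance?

Patient 1: CrCl = (140 − 66) × 67 / (72 × 0.69) × 0.85 = 4958.0 / 49.68 × 0.85 ≈ 84.8 mL/min
Patient 2: CrCl = (140 − 34) × 118.6 / (72 × 2.96) × 0.85 = 12571.6 / 213.12 × 0.85 ≈ 50.1 mL/min
84.8 vs 50.1 mL/min → Patient 1 is higher.

Patient 1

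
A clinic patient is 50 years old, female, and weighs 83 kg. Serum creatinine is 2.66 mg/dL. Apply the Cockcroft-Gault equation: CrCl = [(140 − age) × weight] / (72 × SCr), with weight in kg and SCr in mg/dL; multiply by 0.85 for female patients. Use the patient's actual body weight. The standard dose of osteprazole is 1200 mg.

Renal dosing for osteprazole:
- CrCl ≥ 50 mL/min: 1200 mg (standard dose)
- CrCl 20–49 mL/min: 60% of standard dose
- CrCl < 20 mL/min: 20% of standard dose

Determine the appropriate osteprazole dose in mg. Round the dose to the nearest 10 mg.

720 mg

CrCl = (140 − 50) × 83 / (72 × 2.66) × 0.85 = 7470.0 / 191.52 × 0.85 ≈ 33.2 mL/min
CrCl ≈ 33 mL/min → bracket 20–49 mL/min.
60% of 1200 mg = 720 mg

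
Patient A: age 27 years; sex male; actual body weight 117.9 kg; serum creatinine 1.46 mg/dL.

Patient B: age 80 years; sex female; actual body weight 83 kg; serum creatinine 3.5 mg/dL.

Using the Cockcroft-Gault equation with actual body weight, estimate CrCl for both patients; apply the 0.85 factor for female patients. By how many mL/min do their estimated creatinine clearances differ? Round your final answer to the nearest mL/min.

110 mL/min

Patient A: CrCl = (140 − 27) × 117.9 / (72 × 1.46) = 13322.7 / 105.12 ≈ 126.7 mL/min
Patient B: CrCl = (140 − 80) × 83 / (72 × 3.5) × 0.85 = 4980.0 / 252.00 × 0.85 ≈ 16.8 mL/min
|126.7 − 16.8| = 109.9 mL/min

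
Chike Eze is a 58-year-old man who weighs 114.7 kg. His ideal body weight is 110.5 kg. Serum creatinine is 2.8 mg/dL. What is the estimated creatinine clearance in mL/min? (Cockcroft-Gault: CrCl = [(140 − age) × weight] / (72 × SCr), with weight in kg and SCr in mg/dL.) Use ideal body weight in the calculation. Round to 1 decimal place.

44.9 mL/min

CrCl = (140 − 58) × 110.5 / (72 × 2.8) = 9061.0 / 201.60 ≈ 44.9 mL/min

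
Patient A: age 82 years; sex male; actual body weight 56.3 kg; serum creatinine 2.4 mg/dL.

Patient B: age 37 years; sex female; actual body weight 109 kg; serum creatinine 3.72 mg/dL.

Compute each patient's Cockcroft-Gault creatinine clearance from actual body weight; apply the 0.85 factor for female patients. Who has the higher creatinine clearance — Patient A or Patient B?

Patient B

Patient A: CrCl = (140 − 82) × 56.3 / (72 × 2.4) = 3265.4 / 172.80 ≈ 18.9 mL/min
Patient B: CrCl = (140 − 37) × 109 / (72 × 3.72) × 0.85 = 11227.0 / 267.84 × 0.85 ≈ 35.6 mL/min
18.9 vs 35.6 mL/min → Patient B is higher.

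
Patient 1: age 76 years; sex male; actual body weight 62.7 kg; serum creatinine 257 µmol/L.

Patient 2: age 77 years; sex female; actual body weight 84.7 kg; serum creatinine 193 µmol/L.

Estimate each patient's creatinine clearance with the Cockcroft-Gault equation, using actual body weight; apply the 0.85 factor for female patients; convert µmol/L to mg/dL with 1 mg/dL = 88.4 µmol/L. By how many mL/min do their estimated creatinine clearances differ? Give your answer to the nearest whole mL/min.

10 mL/min

Patient 1: SCr = 257 / 88.4 = 2.907 mg/dL
Patient 1: CrCl = (140 − 76) × 62.7 / (72 × 2.907) = 4012.8 / 209.30 ≈ 19.2 mL/min
Patient 2: SCr = 193 / 88.4 = 2.183 mg/dL
Patient 2: CrCl = (140 − 77) × 84.7 / (72 × 2.183) × 0.85 = 5336.1 / 157.18 × 0.85 ≈ 28.9 mL/min
|19.2 − 28.9| = 9.7 mL/min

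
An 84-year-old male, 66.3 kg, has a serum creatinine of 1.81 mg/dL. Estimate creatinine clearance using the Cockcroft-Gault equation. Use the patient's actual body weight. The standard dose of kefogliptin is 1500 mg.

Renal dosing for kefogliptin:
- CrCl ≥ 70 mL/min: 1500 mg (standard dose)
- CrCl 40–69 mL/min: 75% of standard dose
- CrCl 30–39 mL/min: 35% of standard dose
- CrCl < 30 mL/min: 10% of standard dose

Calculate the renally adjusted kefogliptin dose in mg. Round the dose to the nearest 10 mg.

CrCl = (140 − 84) × 66.3 / (72 × 1.81) = 3712.8 / 130.32 ≈ 28.5 mL/min
CrCl ≈ 28 mL/min → bracket < 30 mL/min.
10% of 1500 mg = 150 mg

150 mg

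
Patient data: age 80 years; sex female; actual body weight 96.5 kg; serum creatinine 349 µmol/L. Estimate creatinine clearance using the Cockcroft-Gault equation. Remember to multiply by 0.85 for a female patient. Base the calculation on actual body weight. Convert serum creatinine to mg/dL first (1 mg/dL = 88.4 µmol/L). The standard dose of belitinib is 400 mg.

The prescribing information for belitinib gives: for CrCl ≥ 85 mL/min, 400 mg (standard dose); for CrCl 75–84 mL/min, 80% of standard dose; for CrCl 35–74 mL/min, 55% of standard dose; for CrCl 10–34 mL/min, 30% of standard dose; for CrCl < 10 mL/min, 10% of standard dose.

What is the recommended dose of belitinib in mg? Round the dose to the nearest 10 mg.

120 mg

SCr = 349 / 88.4 = 3.948 mg/dL
CrCl = (140 − 80) × 96.5 / (72 × 3.948) × 0.85 = 5790.0 / 284.26 × 0.85 ≈ 17.3 mL/min
CrCl ≈ 17 mL/min → bracket 10–34 mL/min.
30% of 400 mg = 120 mg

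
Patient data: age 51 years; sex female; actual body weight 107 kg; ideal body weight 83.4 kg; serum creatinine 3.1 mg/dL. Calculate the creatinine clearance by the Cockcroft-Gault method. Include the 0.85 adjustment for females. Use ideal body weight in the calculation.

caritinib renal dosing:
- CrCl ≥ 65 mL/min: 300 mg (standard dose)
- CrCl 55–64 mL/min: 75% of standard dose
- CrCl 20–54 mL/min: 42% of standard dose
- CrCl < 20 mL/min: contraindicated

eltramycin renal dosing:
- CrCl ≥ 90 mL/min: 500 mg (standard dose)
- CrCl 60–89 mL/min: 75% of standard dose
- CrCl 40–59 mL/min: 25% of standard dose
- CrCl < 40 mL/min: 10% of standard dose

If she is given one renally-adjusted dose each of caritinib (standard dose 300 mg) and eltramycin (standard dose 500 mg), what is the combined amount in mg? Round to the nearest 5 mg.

CrCl = (140 − 51) × 83.4 / (72 × 3.1) × 0.85 = 7422.6 / 223.20 × 0.85 ≈ 28.3 mL/min
CrCl ≈ 28 mL/min.
caritinib: 20–54 mL/min → 42% of 300 mg = 126 mg.
eltramycin: < 40 mL/min → 10% of 500 mg = 50 mg.
Total = 126 + 50 = 176 mg.

175 mg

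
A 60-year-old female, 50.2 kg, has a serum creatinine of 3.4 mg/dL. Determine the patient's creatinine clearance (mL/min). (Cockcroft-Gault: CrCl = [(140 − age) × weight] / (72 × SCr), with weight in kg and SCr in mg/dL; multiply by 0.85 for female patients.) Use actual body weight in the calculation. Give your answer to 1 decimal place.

CrCl = (140 − 60) × 50.2 / (72 × 3.4) × 0.85 = 4016.0 / 244.80 × 0.85 ≈ 13.9 mL/min

13.9 mL/min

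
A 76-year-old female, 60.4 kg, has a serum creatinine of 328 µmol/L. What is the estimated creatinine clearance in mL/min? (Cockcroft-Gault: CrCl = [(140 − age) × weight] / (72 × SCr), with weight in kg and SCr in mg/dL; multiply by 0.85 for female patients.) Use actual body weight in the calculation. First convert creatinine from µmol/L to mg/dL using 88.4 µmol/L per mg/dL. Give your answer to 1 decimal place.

12.3 mL/min

SCr = 328 / 88.4 = 3.71 mg/dL
CrCl = (140 − 76) × 60.4 / (72 × 3.71) × 0.85 = 3865.6 / 267.12 × 0.85 ≈ 12.3 mL/min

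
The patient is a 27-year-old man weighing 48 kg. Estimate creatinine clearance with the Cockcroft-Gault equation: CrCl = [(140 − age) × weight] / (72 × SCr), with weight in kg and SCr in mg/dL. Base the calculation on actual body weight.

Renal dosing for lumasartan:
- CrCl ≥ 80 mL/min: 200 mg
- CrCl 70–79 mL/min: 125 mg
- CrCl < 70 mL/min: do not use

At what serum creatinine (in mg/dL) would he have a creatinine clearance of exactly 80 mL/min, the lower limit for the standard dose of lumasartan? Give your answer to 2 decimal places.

Standard dose requires CrCl ≥ 80 mL/min.
Set (140 − 27) × 48 / (72 × SCr) = 80
SCr = (140 − 27) × 48 / (72 × 80) = 0.942 mg/dL

0.94 mg/dL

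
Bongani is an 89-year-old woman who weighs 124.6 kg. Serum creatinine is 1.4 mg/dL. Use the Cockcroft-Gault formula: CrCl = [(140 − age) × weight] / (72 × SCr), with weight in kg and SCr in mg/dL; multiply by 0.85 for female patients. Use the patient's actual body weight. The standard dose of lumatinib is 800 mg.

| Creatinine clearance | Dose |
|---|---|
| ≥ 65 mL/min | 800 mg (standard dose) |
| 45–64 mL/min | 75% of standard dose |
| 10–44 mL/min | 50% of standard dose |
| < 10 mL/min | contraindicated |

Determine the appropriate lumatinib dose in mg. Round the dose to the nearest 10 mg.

600 mg

CrCl = (140 − 89) × 124.6 / (72 × 1.4) × 0.85 = 6354.6 / 100.80 × 0.85 ≈ 53.6 mL/min
CrCl ≈ 54 mL/min → bracket 45–64 mL/min.
75% of 800 mg = 600 mg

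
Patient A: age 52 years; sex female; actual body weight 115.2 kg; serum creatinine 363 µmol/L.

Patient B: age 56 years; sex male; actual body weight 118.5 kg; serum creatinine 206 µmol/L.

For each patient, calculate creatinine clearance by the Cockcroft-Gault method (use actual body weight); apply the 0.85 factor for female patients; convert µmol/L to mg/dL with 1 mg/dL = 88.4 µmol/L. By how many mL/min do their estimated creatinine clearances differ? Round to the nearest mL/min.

Patient A: SCr = 363 / 88.4 = 4.106 mg/dL
Patient A: CrCl = (140 − 52) × 115.2 / (72 × 4.106) × 0.85 = 10137.6 / 295.63 × 0.85 ≈ 29.1 mL/min
Patient B: SCr = 206 / 88.4 = 2.33 mg/dL
Patient B: CrCl = (140 − 56) × 118.5 / (72 × 2.33) = 9954.0 / 167.76 ≈ 59.3 mL/min
|29.1 − 59.3| = 30.2 mL/min

30 mL/min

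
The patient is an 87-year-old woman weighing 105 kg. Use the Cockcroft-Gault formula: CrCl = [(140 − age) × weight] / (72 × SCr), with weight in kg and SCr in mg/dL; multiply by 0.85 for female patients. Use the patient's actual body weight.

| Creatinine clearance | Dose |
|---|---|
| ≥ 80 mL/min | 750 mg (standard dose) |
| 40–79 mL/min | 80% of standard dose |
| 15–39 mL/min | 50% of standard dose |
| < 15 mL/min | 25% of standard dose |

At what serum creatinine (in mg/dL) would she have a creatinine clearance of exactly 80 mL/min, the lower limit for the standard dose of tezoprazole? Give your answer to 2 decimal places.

Standard dose requires CrCl ≥ 80 mL/min.
Set (140 − 87) × 105 × 0.85 / (72 × SCr) = 80
SCr = (140 − 87) × 105 × 0.85 / (72 × 80) = 0.821 mg/dL

0.82 mg/dL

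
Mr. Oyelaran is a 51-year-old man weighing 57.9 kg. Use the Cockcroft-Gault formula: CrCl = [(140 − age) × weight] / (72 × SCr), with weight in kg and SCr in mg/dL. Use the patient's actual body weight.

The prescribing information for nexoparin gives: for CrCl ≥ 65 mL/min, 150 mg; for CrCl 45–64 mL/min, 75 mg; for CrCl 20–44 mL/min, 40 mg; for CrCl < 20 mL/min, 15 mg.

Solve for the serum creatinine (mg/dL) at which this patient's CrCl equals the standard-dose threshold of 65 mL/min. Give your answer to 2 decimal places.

Standard dose requires CrCl ≥ 65 mL/min.
Set (140 − 51) × 57.9 / (72 × SCr) = 65
SCr = (140 − 51) × 57.9 / (72 × 65) = 1.101 mg/dL

1.10 mg/dL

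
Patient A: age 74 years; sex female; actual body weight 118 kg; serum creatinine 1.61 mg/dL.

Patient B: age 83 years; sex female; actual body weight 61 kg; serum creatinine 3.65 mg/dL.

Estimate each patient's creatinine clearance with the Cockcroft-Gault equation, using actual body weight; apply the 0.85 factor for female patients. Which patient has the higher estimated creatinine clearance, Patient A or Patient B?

Patient A

Patient A: CrCl = (140 − 74) × 118 / (72 × 1.61) × 0.85 = 7788.0 / 115.92 × 0.85 ≈ 57.1 mL/min
Patient B: CrCl = (140 − 83) × 61 / (72 × 3.65) × 0.85 = 3477.0 / 262.80 × 0.85 ≈ 11.2 mL/min
57.1 vs 11.2 mL/min → Patient A is higher.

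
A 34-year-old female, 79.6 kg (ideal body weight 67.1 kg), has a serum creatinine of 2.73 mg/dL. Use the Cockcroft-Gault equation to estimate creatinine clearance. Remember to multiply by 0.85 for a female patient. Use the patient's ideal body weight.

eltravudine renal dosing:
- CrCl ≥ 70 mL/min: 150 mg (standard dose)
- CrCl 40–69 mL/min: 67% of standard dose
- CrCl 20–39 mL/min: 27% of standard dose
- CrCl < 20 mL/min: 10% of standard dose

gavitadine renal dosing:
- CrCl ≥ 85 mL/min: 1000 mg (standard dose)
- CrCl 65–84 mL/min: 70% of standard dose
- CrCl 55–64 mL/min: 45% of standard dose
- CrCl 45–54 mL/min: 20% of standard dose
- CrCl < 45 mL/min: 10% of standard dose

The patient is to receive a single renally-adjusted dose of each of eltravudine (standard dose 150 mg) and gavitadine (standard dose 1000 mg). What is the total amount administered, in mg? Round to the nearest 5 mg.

CrCl = (140 − 34) × 67.1 / (72 × 2.73) × 0.85 = 7112.6 / 196.56 × 0.85 ≈ 30.8 mL/min
CrCl ≈ 31 mL/min.
eltravudine: 20–39 mL/min → 27% of 150 mg = 40.5 mg.
gavitadine: < 45 mL/min → 10% of 1000 mg = 100 mg.
Total = 40.5 + 100 = 140.5 mg.

140 mg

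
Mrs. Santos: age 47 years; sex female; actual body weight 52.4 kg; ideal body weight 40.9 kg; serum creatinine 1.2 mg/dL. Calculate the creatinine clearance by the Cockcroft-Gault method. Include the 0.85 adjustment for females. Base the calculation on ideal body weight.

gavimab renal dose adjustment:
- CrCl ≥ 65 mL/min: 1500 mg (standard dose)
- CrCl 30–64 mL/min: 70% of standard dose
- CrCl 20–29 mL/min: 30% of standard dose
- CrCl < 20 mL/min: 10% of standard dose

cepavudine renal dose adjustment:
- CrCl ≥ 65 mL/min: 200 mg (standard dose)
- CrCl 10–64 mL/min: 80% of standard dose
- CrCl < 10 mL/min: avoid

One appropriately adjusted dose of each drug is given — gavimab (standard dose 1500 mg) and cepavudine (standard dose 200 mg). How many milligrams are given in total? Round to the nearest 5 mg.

CrCl = (140 − 47) × 40.9 / (72 × 1.2) × 0.85 = 3803.7 / 86.40 × 0.85 ≈ 37.4 mL/min
CrCl ≈ 37 mL/min.
gavimab: 30–64 mL/min → 70% of 1500 mg = 1050 mg.
cepavudine: 10–64 mL/min → 80% of 200 mg = 160 mg.
Total = 1050 + 160 = 1210 mg.

1210 mg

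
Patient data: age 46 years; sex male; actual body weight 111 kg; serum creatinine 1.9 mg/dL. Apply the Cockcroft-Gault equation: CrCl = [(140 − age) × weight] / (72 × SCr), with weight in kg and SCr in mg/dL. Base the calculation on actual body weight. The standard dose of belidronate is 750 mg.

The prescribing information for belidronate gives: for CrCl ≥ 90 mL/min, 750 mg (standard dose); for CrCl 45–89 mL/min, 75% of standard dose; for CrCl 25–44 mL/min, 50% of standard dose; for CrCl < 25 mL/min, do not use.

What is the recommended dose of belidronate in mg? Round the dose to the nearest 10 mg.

CrCl = (140 − 46) × 111 / (72 × 1.9) = 10434.0 / 136.80 ≈ 76.3 mL/min
CrCl ≈ 76 mL/min → bracket 45–89 mL/min.
75% of 750 mg = 562.5 mg → 560 mg

560 mg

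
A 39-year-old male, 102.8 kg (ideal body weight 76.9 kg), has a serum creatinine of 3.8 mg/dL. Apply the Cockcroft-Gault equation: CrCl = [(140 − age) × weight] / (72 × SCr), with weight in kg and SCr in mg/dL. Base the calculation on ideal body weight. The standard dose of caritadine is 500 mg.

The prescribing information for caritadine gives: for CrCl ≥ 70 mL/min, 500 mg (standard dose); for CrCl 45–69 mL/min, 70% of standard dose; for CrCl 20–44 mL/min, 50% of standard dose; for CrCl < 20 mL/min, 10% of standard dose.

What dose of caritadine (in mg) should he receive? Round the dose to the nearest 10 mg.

250 mg

CrCl = (140 − 39) × 76.9 / (72 × 3.8) = 7766.9 / 273.60 ≈ 28.4 mL/min
CrCl ≈ 28 mL/min → bracket 20–44 mL/min.
50% of 500 mg = 250 mg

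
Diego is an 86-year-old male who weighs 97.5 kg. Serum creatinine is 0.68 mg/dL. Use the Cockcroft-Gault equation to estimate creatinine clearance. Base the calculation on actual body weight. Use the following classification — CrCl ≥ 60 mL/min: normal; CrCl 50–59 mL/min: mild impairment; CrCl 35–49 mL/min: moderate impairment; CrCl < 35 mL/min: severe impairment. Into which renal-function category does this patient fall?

normal

CrCl = (140 − 86) × 97.5 / (72 × 0.68) = 5265.0 / 48.96 ≈ 107.5 mL/min
108 mL/min falls in the 'normal' range.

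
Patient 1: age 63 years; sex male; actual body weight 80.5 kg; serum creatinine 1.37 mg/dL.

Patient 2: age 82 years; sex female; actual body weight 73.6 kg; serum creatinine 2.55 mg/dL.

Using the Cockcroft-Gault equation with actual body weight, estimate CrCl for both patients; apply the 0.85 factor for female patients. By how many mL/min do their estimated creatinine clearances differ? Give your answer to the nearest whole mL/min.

43 mL/min

Patient 1: CrCl = (140 − 63) × 80.5 / (72 × 1.37) = 6198.5 / 98.64 ≈ 62.8 mL/min
Patient 2: CrCl = (140 − 82) × 73.6 / (72 × 2.55) × 0.85 = 4268.8 / 183.60 × 0.85 ≈ 19.8 mL/min
|62.8 − 19.8| = 43.0 mL/min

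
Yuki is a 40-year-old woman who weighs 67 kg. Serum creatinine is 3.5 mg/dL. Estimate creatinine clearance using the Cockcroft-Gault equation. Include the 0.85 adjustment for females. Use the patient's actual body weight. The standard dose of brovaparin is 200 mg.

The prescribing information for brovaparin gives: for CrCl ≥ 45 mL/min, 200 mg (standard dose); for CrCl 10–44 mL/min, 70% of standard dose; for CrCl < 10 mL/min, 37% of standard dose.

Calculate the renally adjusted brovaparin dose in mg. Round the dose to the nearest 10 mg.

140 mg

CrCl = (140 − 40) × 67 / (72 × 3.5) × 0.85 = 6700.0 / 252.00 × 0.85 ≈ 22.6 mL/min
CrCl ≈ 23 mL/min → bracket 10–44 mL/min.
70% of 200 mg = 140 mg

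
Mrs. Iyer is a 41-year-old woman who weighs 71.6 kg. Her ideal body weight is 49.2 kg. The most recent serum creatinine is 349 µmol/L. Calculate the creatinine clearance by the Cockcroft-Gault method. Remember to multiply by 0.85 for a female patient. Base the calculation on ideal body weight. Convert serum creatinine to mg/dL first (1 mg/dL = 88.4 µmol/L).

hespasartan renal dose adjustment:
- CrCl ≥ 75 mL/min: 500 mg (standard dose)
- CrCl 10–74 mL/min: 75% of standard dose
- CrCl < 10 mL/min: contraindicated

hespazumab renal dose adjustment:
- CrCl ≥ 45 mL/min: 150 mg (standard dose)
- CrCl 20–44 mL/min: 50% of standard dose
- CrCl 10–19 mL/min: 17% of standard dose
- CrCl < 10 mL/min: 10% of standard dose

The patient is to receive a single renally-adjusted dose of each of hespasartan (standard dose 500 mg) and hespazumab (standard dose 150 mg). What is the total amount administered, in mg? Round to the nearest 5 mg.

400 mg

SCr = 349 / 88.4 = 3.948 mg/dL
CrCl = (140 − 41) × 49.2 / (72 × 3.948) × 0.85 = 4870.8 / 284.26 × 0.85 ≈ 14.6 mL/min
CrCl ≈ 15 mL/min.
hespasartan: 10–74 mL/min → 75% of 500 mg = 375 mg.
hespazumab: 10–19 mL/min → 17% of 150 mg = 25.5 mg.
Total = 375 + 25.5 = 400.5 mg.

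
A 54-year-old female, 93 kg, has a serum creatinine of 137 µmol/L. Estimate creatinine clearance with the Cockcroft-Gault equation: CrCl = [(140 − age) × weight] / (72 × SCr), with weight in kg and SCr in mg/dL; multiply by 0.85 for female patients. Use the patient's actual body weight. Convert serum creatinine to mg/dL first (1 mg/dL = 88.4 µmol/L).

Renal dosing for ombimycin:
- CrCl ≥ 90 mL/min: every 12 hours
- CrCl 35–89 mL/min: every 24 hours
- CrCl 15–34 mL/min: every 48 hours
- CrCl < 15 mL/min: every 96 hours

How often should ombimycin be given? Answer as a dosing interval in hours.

every 24 hours

SCr = 137 / 88.4 = 1.55 mg/dL
CrCl = (140 − 54) × 93 / (72 × 1.55) × 0.85 = 7998.0 / 111.60 × 0.85 ≈ 60.9 mL/min
CrCl ≈ 61 mL/min → bracket 35–89 mL/min → every 24 hours.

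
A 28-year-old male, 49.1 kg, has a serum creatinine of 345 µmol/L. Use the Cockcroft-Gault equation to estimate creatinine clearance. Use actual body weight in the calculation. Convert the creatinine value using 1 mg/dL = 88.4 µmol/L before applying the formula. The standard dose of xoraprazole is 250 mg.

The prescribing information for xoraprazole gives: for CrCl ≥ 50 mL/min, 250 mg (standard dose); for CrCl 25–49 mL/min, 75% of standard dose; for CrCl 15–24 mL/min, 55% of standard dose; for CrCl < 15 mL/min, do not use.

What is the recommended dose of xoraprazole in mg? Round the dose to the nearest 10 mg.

140 mg

SCr = 345 / 88.4 = 3.903 mg/dL
CrCl = (140 − 28) × 49.1 / (72 × 3.903) = 5499.2 / 281.02 ≈ 19.6 mL/min
CrCl ≈ 20 mL/min → bracket 15–24 mL/min.
55% of 250 mg = 137.5 mg → 140 mg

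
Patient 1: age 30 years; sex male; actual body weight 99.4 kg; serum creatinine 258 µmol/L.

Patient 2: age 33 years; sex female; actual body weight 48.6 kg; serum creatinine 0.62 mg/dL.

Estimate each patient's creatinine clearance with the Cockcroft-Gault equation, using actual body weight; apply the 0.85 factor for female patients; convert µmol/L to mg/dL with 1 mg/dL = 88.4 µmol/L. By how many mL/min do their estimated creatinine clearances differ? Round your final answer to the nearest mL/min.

47 mL/min

Patient 1: SCr = 258 / 88.4 = 2.919 mg/dL
Patient 1: CrCl = (140 − 30) × 99.4 / (72 × 2.919) = 10934.0 / 210.17 ≈ 52.0 mL/min
Patient 2: CrCl = (140 − 33) × 48.6 / (72 × 0.62) × 0.85 = 5200.2 / 44.64 × 0.85 ≈ 99.0 mL/min
|52.0 − 99.0| = 47.0 mL/min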